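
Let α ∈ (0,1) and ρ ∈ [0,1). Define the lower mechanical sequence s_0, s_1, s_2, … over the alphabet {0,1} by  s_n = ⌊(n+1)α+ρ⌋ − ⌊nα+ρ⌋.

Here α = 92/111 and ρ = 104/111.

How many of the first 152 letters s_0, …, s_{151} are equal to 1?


126

#1s = Σ_{n=0}^{151} s_n = Σ_{n=0}^{151} (⌊(n+1)α+ρ⌋ − ⌊nα+ρ⌋)
the sum telescopes: every ⌊nα+ρ⌋ with 0 < n < 152 appears once with + and once with −, leaving ⌊152α+ρ⌋ − ⌊0·α+ρ⌋
152α + ρ = (152·92 + 104) / 111 = 14088/111
ρ = 104/111
⌊14088/111⌋ = 126,  ⌊104/111⌋ = 0
#1s = 126 − 0 = 126


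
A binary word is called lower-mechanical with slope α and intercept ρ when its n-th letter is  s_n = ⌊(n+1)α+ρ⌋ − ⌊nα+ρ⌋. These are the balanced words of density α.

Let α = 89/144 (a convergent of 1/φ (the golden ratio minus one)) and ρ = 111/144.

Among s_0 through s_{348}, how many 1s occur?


#1s = Σ_{n=0}^{348} s_n = Σ_{n=0}^{348} (⌊(n+1)α+ρ⌋ − ⌊nα+ρ⌋)
the sum telescopes: every ⌊nα+ρ⌋ with 0 < n < 349 appears once with + and once with −, leaving ⌊349α+ρ⌋ − ⌊0·α+ρ⌋
349α + ρ = (349·89 + 111) / 144 = 31172/144
ρ = 111/144
⌊31172/144⌋ = 216,  ⌊111/144⌋ = 0
#1s = 216 − 0 = 216

216


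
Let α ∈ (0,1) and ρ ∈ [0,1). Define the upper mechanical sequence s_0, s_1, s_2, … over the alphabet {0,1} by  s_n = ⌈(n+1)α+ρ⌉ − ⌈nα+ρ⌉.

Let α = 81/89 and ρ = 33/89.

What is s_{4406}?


1

(n+1)α + ρ = (4407·81 + 33) / 89 = 357000/89
nα + ρ     = (4406·81 + 33) / 89 = 356919/89
⌈357000/89⌉ = 4012,  ⌈356919/89⌉ = 4011
s_{4406} = 4012 − 4011 = 1


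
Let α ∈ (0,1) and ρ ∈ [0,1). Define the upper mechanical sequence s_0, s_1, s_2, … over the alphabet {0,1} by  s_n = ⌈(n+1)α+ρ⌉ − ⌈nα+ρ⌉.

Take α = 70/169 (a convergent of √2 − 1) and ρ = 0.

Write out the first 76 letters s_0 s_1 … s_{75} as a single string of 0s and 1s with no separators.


1010100101001010100101001010100101001010010101001010010101001010010100101010

n=0: ⌈(1·70)/169⌉ − ⌈(0·70)/169⌉ = ⌈70/169⌉ − ⌈0/169⌉ = 1 − 0 = 1
n=1: ⌈(2·70)/169⌉ − ⌈(1·70)/169⌉ = ⌈140/169⌉ − ⌈70/169⌉ = 1 − 1 = 0
n=2: ⌈(3·70)/169⌉ − ⌈(2·70)/169⌉ = ⌈210/169⌉ − ⌈140/169⌉ = 2 − 1 = 1
n=3: ⌈(4·70)/169⌉ − ⌈(3·70)/169⌉ = ⌈280/169⌉ − ⌈210/169⌉ = 2 − 2 = 0
n=4: ⌈(5·70)/169⌉ − ⌈(4·70)/169⌉ = ⌈350/169⌉ − ⌈280/169⌉ = 3 − 2 = 1
n=5: ⌈(6·70)/169⌉ − ⌈(5·70)/169⌉ = ⌈420/169⌉ − ⌈350/169⌉ = 3 − 3 = 0
n=6: ⌈(7·70)/169⌉ − ⌈(6·70)/169⌉ = ⌈490/169⌉ − ⌈420/169⌉ = 3 − 3 = 0
n=7: ⌈(8·70)/169⌉ − ⌈(7·70)/169⌉ = ⌈560/169⌉ − ⌈490/169⌉ = 4 − 3 = 1
n=8: ⌈(9·70)/169⌉ − ⌈(8·70)/169⌉ = ⌈630/169⌉ − ⌈560/169⌉ = 4 − 4 = 0
n=9: ⌈(10·70)/169⌉ − ⌈(9·70)/169⌉ = ⌈700/169⌉ − ⌈630/169⌉ = 5 − 4 = 1
n=10: ⌈(11·70)/169⌉ − ⌈(10·70)/169⌉ = ⌈770/169⌉ − ⌈700/169⌉ = 5 − 5 = 0
n=11: ⌈(12·70)/169⌉ − ⌈(11·70)/169⌉ = ⌈840/169⌉ − ⌈770/169⌉ = 5 − 5 = 0
n=12: ⌈(13·70)/169⌉ − ⌈(12·70)/169⌉ = ⌈910/169⌉ − ⌈840/169⌉ = 6 − 5 = 1
n=13: ⌈(14·70)/169⌉ − ⌈(13·70)/169⌉ = ⌈980/169⌉ − ⌈910/169⌉ = 6 − 6 = 0
n=14: ⌈(15·70)/169⌉ − ⌈(14·70)/169⌉ = ⌈1050/169⌉ − ⌈980/169⌉ = 7 − 6 = 1
n=15: ⌈(16·70)/169⌉ − ⌈(15·70)/169⌉ = ⌈1120/169⌉ − ⌈1050/169⌉ = 7 − 7 = 0
n=16: ⌈(17·70)/169⌉ − ⌈(16·70)/169⌉ = ⌈1190/169⌉ − ⌈1120/169⌉ = 8 − 7 = 1
n=17: ⌈(18·70)/169⌉ − ⌈(17·70)/169⌉ = ⌈1260/169⌉ − ⌈1190/169⌉ = 8 − 8 = 0
n=18: ⌈(19·70)/169⌉ − ⌈(18·70)/169⌉ = ⌈1330/169⌉ − ⌈1260/169⌉ = 8 − 8 = 0
n=19: ⌈(20·70)/169⌉ − ⌈(19·70)/169⌉ = ⌈1400/169⌉ − ⌈1330/169⌉ = 9 − 8 = 1
n=20: ⌈(21·70)/169⌉ − ⌈(20·70)/169⌉ = ⌈1470/169⌉ − ⌈1400/169⌉ = 9 − 9 = 0
n=21: ⌈(22·70)/169⌉ − ⌈(21·70)/169⌉ = ⌈1540/169⌉ − ⌈1470/169⌉ = 10 − 9 = 1
n=22: ⌈(23·70)/169⌉ − ⌈(22·70)/169⌉ = ⌈1610/169⌉ − ⌈1540/169⌉ = 10 − 10 = 0
n=23: ⌈(24·70)/169⌉ − ⌈(23·70)/169⌉ = ⌈1680/169⌉ − ⌈1610/169⌉ = 10 − 10 = 0
n=24: ⌈(25·70)/169⌉ − ⌈(24·70)/169⌉ = ⌈1750/169⌉ − ⌈1680/169⌉ = 11 − 10 = 1
n=25: ⌈(26·70)/169⌉ − ⌈(25·70)/169⌉ = ⌈1820/169⌉ − ⌈1750/169⌉ = 11 − 11 = 0
n=26: ⌈(27·70)/169⌉ − ⌈(26·70)/169⌉ = ⌈1890/169⌉ − ⌈1820/169⌉ = 12 − 11 = 1
n=27: ⌈(28·70)/169⌉ − ⌈(27·70)/169⌉ = ⌈1960/169⌉ − ⌈1890/169⌉ = 12 − 12 = 0
n=28: ⌈(29·70)/169⌉ − ⌈(28·70)/169⌉ = ⌈2030/169⌉ − ⌈1960/169⌉ = 13 − 12 = 1
n=29: ⌈(30·70)/169⌉ − ⌈(29·70)/169⌉ = ⌈2100/169⌉ − ⌈2030/169⌉ = 13 − 13 = 0
n=30: ⌈(31·70)/169⌉ − ⌈(30·70)/169⌉ = ⌈2170/169⌉ − ⌈2100/169⌉ = 13 − 13 = 0
n=31: ⌈(32·70)/169⌉ − ⌈(31·70)/169⌉ = ⌈2240/169⌉ − ⌈2170/169⌉ = 14 − 13 = 1
n=32: ⌈(33·70)/169⌉ − ⌈(32·70)/169⌉ = ⌈2310/169⌉ − ⌈2240/169⌉ = 14 − 14 = 0
n=33: ⌈(34·70)/169⌉ − ⌈(33·70)/169⌉ = ⌈2380/169⌉ − ⌈2310/169⌉ = 15 − 14 = 1
n=34: ⌈(35·70)/169⌉ − ⌈(34·70)/169⌉ = ⌈2450/169⌉ − ⌈2380/169⌉ = 15 − 15 = 0
n=35: ⌈(36·70)/169⌉ − ⌈(35·70)/169⌉ = ⌈2520/169⌉ − ⌈2450/169⌉ = 15 − 15 = 0
n=36: ⌈(37·70)/169⌉ − ⌈(36·70)/169⌉ = ⌈2590/169⌉ − ⌈2520/169⌉ = 16 − 15 = 1
n=37: ⌈(38·70)/169⌉ − ⌈(37·70)/169⌉ = ⌈2660/169⌉ − ⌈2590/169⌉ = 16 − 16 = 0
n=38: ⌈(39·70)/169⌉ − ⌈(38·70)/169⌉ = ⌈2730/169⌉ − ⌈2660/169⌉ = 17 − 16 = 1
n=39: ⌈(40·70)/169⌉ − ⌈(39·70)/169⌉ = ⌈2800/169⌉ − ⌈2730/169⌉ = 17 − 17 = 0
n=40: ⌈(41·70)/169⌉ − ⌈(40·70)/169⌉ = ⌈2870/169⌉ − ⌈2800/169⌉ = 17 − 17 = 0
n=41: ⌈(42·70)/169⌉ − ⌈(41·70)/169⌉ = ⌈2940/169⌉ − ⌈2870/169⌉ = 18 − 17 = 1
n=42: ⌈(43·70)/169⌉ − ⌈(42·70)/169⌉ = ⌈3010/169⌉ − ⌈2940/169⌉ = 18 − 18 = 0
n=43: ⌈(44·70)/169⌉ − ⌈(43·70)/169⌉ = ⌈3080/169⌉ − ⌈3010/169⌉ = 19 − 18 = 1
n=44: ⌈(45·70)/169⌉ − ⌈(44·70)/169⌉ = ⌈3150/169⌉ − ⌈3080/169⌉ = 19 − 19 = 0
n=45: ⌈(46·70)/169⌉ − ⌈(45·70)/169⌉ = ⌈3220/169⌉ − ⌈3150/169⌉ = 20 − 19 = 1
n=46: ⌈(47·70)/169⌉ − ⌈(46·70)/169⌉ = ⌈3290/169⌉ − ⌈3220/169⌉ = 20 − 20 = 0
n=47: ⌈(48·70)/169⌉ − ⌈(47·70)/169⌉ = ⌈3360/169⌉ − ⌈3290/169⌉ = 20 − 20 = 0
n=48: ⌈(49·70)/169⌉ − ⌈(48·70)/169⌉ = ⌈3430/169⌉ − ⌈3360/169⌉ = 21 − 20 = 1
n=49: ⌈(50·70)/169⌉ − ⌈(49·70)/169⌉ = ⌈3500/169⌉ − ⌈3430/169⌉ = 21 − 21 = 0
n=50: ⌈(51·70)/169⌉ − ⌈(50·70)/169⌉ = ⌈3570/169⌉ − ⌈3500/169⌉ = 22 − 21 = 1
n=51: ⌈(52·70)/169⌉ − ⌈(51·70)/169⌉ = ⌈3640/169⌉ − ⌈3570/169⌉ = 22 − 22 = 0
n=52: ⌈(53·70)/169⌉ − ⌈(52·70)/169⌉ = ⌈3710/169⌉ − ⌈3640/169⌉ = 22 − 22 = 0
n=53: ⌈(54·70)/169⌉ − ⌈(53·70)/169⌉ = ⌈3780/169⌉ − ⌈3710/169⌉ = 23 − 22 = 1
n=54: ⌈(55·70)/169⌉ − ⌈(54·70)/169⌉ = ⌈3850/169⌉ − ⌈3780/169⌉ = 23 − 23 = 0
n=55: ⌈(56·70)/169⌉ − ⌈(55·70)/169⌉ = ⌈3920/169⌉ − ⌈3850/169⌉ = 24 − 23 = 1
n=56: ⌈(57·70)/169⌉ − ⌈(56·70)/169⌉ = ⌈3990/169⌉ − ⌈3920/169⌉ = 24 − 24 = 0
n=57: ⌈(58·70)/169⌉ − ⌈(57·70)/169⌉ = ⌈4060/169⌉ − ⌈3990/169⌉ = 25 − 24 = 1
n=58: ⌈(59·70)/169⌉ − ⌈(58·70)/169⌉ = ⌈4130/169⌉ − ⌈4060/169⌉ = 25 − 25 = 0
n=59: ⌈(60·70)/169⌉ − ⌈(59·70)/169⌉ = ⌈4200/169⌉ − ⌈4130/169⌉ = 25 − 25 = 0
n=60: ⌈(61·70)/169⌉ − ⌈(60·70)/169⌉ = ⌈4270/169⌉ − ⌈4200/169⌉ = 26 − 25 = 1
n=61: ⌈(62·70)/169⌉ − ⌈(61·70)/169⌉ = ⌈4340/169⌉ − ⌈4270/169⌉ = 26 − 26 = 0
n=62: ⌈(63·70)/169⌉ − ⌈(62·70)/169⌉ = ⌈4410/169⌉ − ⌈4340/169⌉ = 27 − 26 = 1
n=63: ⌈(64·70)/169⌉ − ⌈(63·70)/169⌉ = ⌈4480/169⌉ − ⌈4410/169⌉ = 27 − 27 = 0
n=64: ⌈(65·70)/169⌉ − ⌈(64·70)/169⌉ = ⌈4550/169⌉ − ⌈4480/169⌉ = 27 − 27 = 0
n=65: ⌈(66·70)/169⌉ − ⌈(65·70)/169⌉ = ⌈4620/169⌉ − ⌈4550/169⌉ = 28 − 27 = 1
n=66: ⌈(67·70)/169⌉ − ⌈(66·70)/169⌉ = ⌈4690/169⌉ − ⌈4620/169⌉ = 28 − 28 = 0
n=67: ⌈(68·70)/169⌉ − ⌈(67·70)/169⌉ = ⌈4760/169⌉ − ⌈4690/169⌉ = 29 − 28 = 1
n=68: ⌈(69·70)/169⌉ − ⌈(68·70)/169⌉ = ⌈4830/169⌉ − ⌈4760/169⌉ = 29 − 29 = 0
n=69: ⌈(70·70)/169⌉ − ⌈(69·70)/169⌉ = ⌈4900/169⌉ − ⌈4830/169⌉ = 29 − 29 = 0
n=70: ⌈(71·70)/169⌉ − ⌈(70·70)/169⌉ = ⌈4970/169⌉ − ⌈4900/169⌉ = 30 − 29 = 1
n=71: ⌈(72·70)/169⌉ − ⌈(71·70)/169⌉ = ⌈5040/169⌉ − ⌈4970/169⌉ = 30 − 30 = 0
n=72: ⌈(73·70)/169⌉ − ⌈(72·70)/169⌉ = ⌈5110/169⌉ − ⌈5040/169⌉ = 31 − 30 = 1
n=73: ⌈(74·70)/169⌉ − ⌈(73·70)/169⌉ = ⌈5180/169⌉ − ⌈5110/169⌉ = 31 − 31 = 0
n=74: ⌈(75·70)/169⌉ − ⌈(74·70)/169⌉ = ⌈5250/169⌉ − ⌈5180/169⌉ = 32 − 31 = 1
n=75: ⌈(76·70)/169⌉ − ⌈(75·70)/169⌉ = ⌈5320/169⌉ − ⌈5250/169⌉ = 32 − 32 = 0


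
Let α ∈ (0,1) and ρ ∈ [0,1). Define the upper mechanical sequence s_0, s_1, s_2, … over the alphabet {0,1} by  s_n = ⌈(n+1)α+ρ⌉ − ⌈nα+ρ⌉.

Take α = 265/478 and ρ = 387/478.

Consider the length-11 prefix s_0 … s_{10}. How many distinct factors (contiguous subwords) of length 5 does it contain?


t_n = ⌈(n·265+387)/478⌉ for n = 0 … 11:
  n=0…9: ⌈387/478⌉=1 ⌈652/478⌉=2 ⌈917/478⌉=2 ⌈1182/478⌉=3 ⌈1447/478⌉=4 ⌈1712/478⌉=4 ⌈1977/478⌉=5 ⌈2242/478⌉=5 ⌈2507/478⌉=6 ⌈2772/478⌉=6
  n=10…11: ⌈3037/478⌉=7 ⌈3302/478⌉=7
s_n = t_(n+1) − t_n for n = 0 … 10 gives
prefix = 10110101010
slide a length-5 window over [0..4] … [6..10] (7 windows); first occurrence of each distinct factor:
  [  0..  4] 10110
  [  1..  5] 01101
  [  2..  6] 11010
  [  3..  7] 10101
  [  4..  8] 01010
  (the other 2 windows repeat one of these)
distinct factors: {01010, 01101, 10101, 10110, 11010}
count = 5  (Sturmian bound for length 5 is 6)

5


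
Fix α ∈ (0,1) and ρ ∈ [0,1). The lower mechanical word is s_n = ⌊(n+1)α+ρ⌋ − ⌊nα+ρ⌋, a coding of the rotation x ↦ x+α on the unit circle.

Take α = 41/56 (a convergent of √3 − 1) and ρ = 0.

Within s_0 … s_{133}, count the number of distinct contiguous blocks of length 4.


t_n = ⌊(n·41)/56⌋ for n = 0 … 134:
  n=0…9: ⌊0/56⌋=0 ⌊41/56⌋=0 ⌊82/56⌋=1 ⌊123/56⌋=2 ⌊164/56⌋=2 ⌊205/56⌋=3 ⌊246/56⌋=4 ⌊287/56⌋=5 ⌊328/56⌋=5 ⌊369/56⌋=6
  n=10…19: ⌊410/56⌋=7 ⌊451/56⌋=8 ⌊492/56⌋=8 ⌊533/56⌋=9 ⌊574/56⌋=10 ⌊615/56⌋=10 ⌊656/56⌋=11 ⌊697/56⌋=12 ⌊738/56⌋=13 ⌊779/56⌋=13
  n=20…29: ⌊820/56⌋=14 ⌊861/56⌋=15 ⌊902/56⌋=16 ⌊943/56⌋=16 ⌊984/56⌋=17 ⌊1025/56⌋=18 ⌊1066/56⌋=19 ⌊1107/56⌋=19 ⌊1148/56⌋=20 ⌊1189/56⌋=21
  n=30…39: ⌊1230/56⌋=21 ⌊1271/56⌋=22 ⌊1312/56⌋=23 ⌊1353/56⌋=24 ⌊1394/56⌋=24 ⌊1435/56⌋=25 ⌊1476/56⌋=26 ⌊1517/56⌋=27 ⌊1558/56⌋=27 ⌊1599/56⌋=28
  n=40…49: ⌊1640/56⌋=29 ⌊1681/56⌋=30 ⌊1722/56⌋=30 ⌊1763/56⌋=31 ⌊1804/56⌋=32 ⌊1845/56⌋=32 ⌊1886/56⌋=33 ⌊1927/56⌋=34 ⌊1968/56⌋=35 ⌊2009/56⌋=35
  n=50…59: ⌊2050/56⌋=36 ⌊2091/56⌋=37 ⌊2132/56⌋=38 ⌊2173/56⌋=38 ⌊2214/56⌋=39 ⌊2255/56⌋=40 ⌊2296/56⌋=41 ⌊2337/56⌋=41 ⌊2378/56⌋=42 ⌊2419/56⌋=43
  n=60…69: ⌊2460/56⌋=43 ⌊2501/56⌋=44 ⌊2542/56⌋=45 ⌊2583/56⌋=46 ⌊2624/56⌋=46 ⌊2665/56⌋=47 ⌊2706/56⌋=48 ⌊2747/56⌋=49 ⌊2788/56⌋=49 ⌊2829/56⌋=50
  n=70…79: ⌊2870/56⌋=51 ⌊2911/56⌋=51 ⌊2952/56⌋=52 ⌊2993/56⌋=53 ⌊3034/56⌋=54 ⌊3075/56⌋=54 ⌊3116/56⌋=55 ⌊3157/56⌋=56 ⌊3198/56⌋=57 ⌊3239/56⌋=57
  n=80…89: ⌊3280/56⌋=58 ⌊3321/56⌋=59 ⌊3362/56⌋=60 ⌊3403/56⌋=60 ⌊3444/56⌋=61 ⌊3485/56⌋=62 ⌊3526/56⌋=62 ⌊3567/56⌋=63 ⌊3608/56⌋=64 ⌊3649/56⌋=65
  n=90…99: ⌊3690/56⌋=65 ⌊3731/56⌋=66 ⌊3772/56⌋=67 ⌊3813/56⌋=68 ⌊3854/56⌋=68 ⌊3895/56⌋=69 ⌊3936/56⌋=70 ⌊3977/56⌋=71 ⌊4018/56⌋=71 ⌊4059/56⌋=72
  n=100…109: ⌊4100/56⌋=73 ⌊4141/56⌋=73 ⌊4182/56⌋=74 ⌊4223/56⌋=75 ⌊4264/56⌋=76 ⌊4305/56⌋=76 ⌊4346/56⌋=77 ⌊4387/56⌋=78 ⌊4428/56⌋=79 ⌊4469/56⌋=79
  n=110…119: ⌊4510/56⌋=80 ⌊4551/56⌋=81 ⌊4592/56⌋=82 ⌊4633/56⌋=82 ⌊4674/56⌋=83 ⌊4715/56⌋=84 ⌊4756/56⌋=84 ⌊4797/56⌋=85 ⌊4838/56⌋=86 ⌊4879/56⌋=87
  n=120…129: ⌊4920/56⌋=87 ⌊4961/56⌋=88 ⌊5002/56⌋=89 ⌊5043/56⌋=90 ⌊5084/56⌋=90 ⌊5125/56⌋=91 ⌊5166/56⌋=92 ⌊5207/56⌋=92 ⌊5248/56⌋=93 ⌊5289/56⌋=94
  n=130…134: ⌊5330/56⌋=95 ⌊5371/56⌋=95 ⌊5412/56⌋=96 ⌊5453/56⌋=97 ⌊5494/56⌋=98
s_n = t_(n+1) − t_n for n = 0 … 133 gives
prefix = 01101110111011011101110111011011101110111011011101110111011011101110110111011101110110111011101110110111011101110110111011101101110111
slide a length-4 window over [0..3] … [130..133] (131 windows); first occurrence of each distinct factor:
  [  0..  3] 0110
  [  1..  4] 1101
  [  2..  5] 1011
  [  3..  6] 0111
  [  4..  7] 1110
  (the other 126 windows repeat one of these)
distinct factors: {0110, 0111, 1011, 1101, 1110}
count = 5  (Sturmian bound for length 4 is 5)

5


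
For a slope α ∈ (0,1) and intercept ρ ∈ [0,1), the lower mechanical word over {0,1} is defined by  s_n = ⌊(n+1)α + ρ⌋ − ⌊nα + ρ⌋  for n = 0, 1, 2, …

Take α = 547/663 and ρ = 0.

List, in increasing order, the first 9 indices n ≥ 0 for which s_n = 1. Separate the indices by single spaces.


n=0: ⌊547/663⌋−⌊0/663⌋ = 0−0 = 0
n=1: ⌊1094/663⌋−⌊547/663⌋ = 1−0 = 1  ← one
n=2: ⌊1641/663⌋−⌊1094/663⌋ = 2−1 = 1  ← one
n=3: ⌊2188/663⌋−⌊1641/663⌋ = 3−2 = 1  ← one
n=4: ⌊2735/663⌋−⌊2188/663⌋ = 4−3 = 1  ← one
n=5: ⌊3282/663⌋−⌊2735/663⌋ = 4−4 = 0
n=6: ⌊3829/663⌋−⌊3282/663⌋ = 5−4 = 1  ← one
n=7: ⌊4376/663⌋−⌊3829/663⌋ = 6−5 = 1  ← one
n=8: ⌊4923/663⌋−⌊4376/663⌋ = 7−6 = 1  ← one
n=9: ⌊5470/663⌋−⌊4923/663⌋ = 8−7 = 1  ← one
n=10: ⌊6017/663⌋−⌊5470/663⌋ = 9−8 = 1  ← one
positions of the first 9 ones: 1 2 3 4 6 7 8 9 10

1 2 3 4 6 7 8 9 10


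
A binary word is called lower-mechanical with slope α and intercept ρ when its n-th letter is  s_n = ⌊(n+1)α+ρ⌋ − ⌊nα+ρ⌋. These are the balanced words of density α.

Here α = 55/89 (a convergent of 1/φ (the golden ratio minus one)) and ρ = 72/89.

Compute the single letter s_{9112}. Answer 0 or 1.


(n+1)α + ρ = (9113·55 + 72) / 89 = 501287/89
nα + ρ     = (9112·55 + 72) / 89 = 501232/89
⌊501287/89⌋ = 5632,  ⌊501232/89⌋ = 5631
s_{9112} = 5632 − 5631 = 1

1


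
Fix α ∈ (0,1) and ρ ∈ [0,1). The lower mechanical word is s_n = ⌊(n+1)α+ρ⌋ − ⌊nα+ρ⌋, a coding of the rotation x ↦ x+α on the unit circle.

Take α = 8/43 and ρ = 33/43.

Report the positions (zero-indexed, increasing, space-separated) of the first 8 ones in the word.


n=0: ⌊41/43⌋−⌊33/43⌋ = 0−0 = 0
n=1: ⌊49/43⌋−⌊41/43⌋ = 1−0 = 1  ← one
n=2: ⌊57/43⌋−⌊49/43⌋ = 1−1 = 0
n=3: ⌊65/43⌋−⌊57/43⌋ = 1−1 = 0
n=4: ⌊73/43⌋−⌊65/43⌋ = 1−1 = 0
n=5: ⌊81/43⌋−⌊73/43⌋ = 1−1 = 0
n=6: ⌊89/43⌋−⌊81/43⌋ = 2−1 = 1  ← one
n=7: ⌊97/43⌋−⌊89/43⌋ = 2−2 = 0
n=8: ⌊105/43⌋−⌊97/43⌋ = 2−2 = 0
n=9: ⌊113/43⌋−⌊105/43⌋ = 2−2 = 0
n=10: ⌊121/43⌋−⌊113/43⌋ = 2−2 = 0
n=11: ⌊129/43⌋−⌊121/43⌋ = 3−2 = 1  ← one
n=12: ⌊137/43⌋−⌊129/43⌋ = 3−3 = 0
n=13: ⌊145/43⌋−⌊137/43⌋ = 3−3 = 0
n=14: ⌊153/43⌋−⌊145/43⌋ = 3−3 = 0
n=15: ⌊161/43⌋−⌊153/43⌋ = 3−3 = 0
n=16: ⌊169/43⌋−⌊161/43⌋ = 3−3 = 0
n=17: ⌊177/43⌋−⌊169/43⌋ = 4−3 = 1  ← one
n=18: ⌊185/43⌋−⌊177/43⌋ = 4−4 = 0
n=19: ⌊193/43⌋−⌊185/43⌋ = 4−4 = 0
n=20: ⌊201/43⌋−⌊193/43⌋ = 4−4 = 0
n=21: ⌊209/43⌋−⌊201/43⌋ = 4−4 = 0
n=22: ⌊217/43⌋−⌊209/43⌋ = 5−4 = 1  ← one
n=23: ⌊225/43⌋−⌊217/43⌋ = 5−5 = 0
n=24: ⌊233/43⌋−⌊225/43⌋ = 5−5 = 0
n=25: ⌊241/43⌋−⌊233/43⌋ = 5−5 = 0
n=26: ⌊249/43⌋−⌊241/43⌋ = 5−5 = 0
n=27: ⌊257/43⌋−⌊249/43⌋ = 5−5 = 0
n=28: ⌊265/43⌋−⌊257/43⌋ = 6−5 = 1  ← one
n=29: ⌊273/43⌋−⌊265/43⌋ = 6−6 = 0
n=30: ⌊281/43⌋−⌊273/43⌋ = 6−6 = 0
n=31: ⌊289/43⌋−⌊281/43⌋ = 6−6 = 0
n=32: ⌊297/43⌋−⌊289/43⌋ = 6−6 = 0
n=33: ⌊305/43⌋−⌊297/43⌋ = 7−6 = 1  ← one
n=34: ⌊313/43⌋−⌊305/43⌋ = 7−7 = 0
n=35: ⌊321/43⌋−⌊313/43⌋ = 7−7 = 0
n=36: ⌊329/43⌋−⌊321/43⌋ = 7−7 = 0
n=37: ⌊337/43⌋−⌊329/43⌋ = 7−7 = 0
n=38: ⌊345/43⌋−⌊337/43⌋ = 8−7 = 1  ← one
positions of the first 8 ones: 1 6 11 17 22 28 33 38

1 6 11 17 22 28 33 38


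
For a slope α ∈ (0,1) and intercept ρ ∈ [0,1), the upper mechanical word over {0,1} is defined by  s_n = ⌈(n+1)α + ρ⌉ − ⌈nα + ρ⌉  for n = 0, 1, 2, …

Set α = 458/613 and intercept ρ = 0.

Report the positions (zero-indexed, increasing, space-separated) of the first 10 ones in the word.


0 1 2 4 5 6 8 9 10 12

n=0: ⌈458/613⌉−⌈0/613⌉ = 1−0 = 1  ← one
n=1: ⌈916/613⌉−⌈458/613⌉ = 2−1 = 1  ← one
n=2: ⌈1374/613⌉−⌈916/613⌉ = 3−2 = 1  ← one
n=3: ⌈1832/613⌉−⌈1374/613⌉ = 3−3 = 0
n=4: ⌈2290/613⌉−⌈1832/613⌉ = 4−3 = 1  ← one
n=5: ⌈2748/613⌉−⌈2290/613⌉ = 5−4 = 1  ← one
n=6: ⌈3206/613⌉−⌈2748/613⌉ = 6−5 = 1  ← one
n=7: ⌈3664/613⌉−⌈3206/613⌉ = 6−6 = 0
n=8: ⌈4122/613⌉−⌈3664/613⌉ = 7−6 = 1  ← one
n=9: ⌈4580/613⌉−⌈4122/613⌉ = 8−7 = 1  ← one
n=10: ⌈5038/613⌉−⌈4580/613⌉ = 9−8 = 1  ← one
n=11: ⌈5496/613⌉−⌈5038/613⌉ = 9−9 = 0
n=12: ⌈5954/613⌉−⌈5496/613⌉ = 10−9 = 1  ← one
positions of the first 10 ones: 0 1 2 4 5 6 8 9 10 12


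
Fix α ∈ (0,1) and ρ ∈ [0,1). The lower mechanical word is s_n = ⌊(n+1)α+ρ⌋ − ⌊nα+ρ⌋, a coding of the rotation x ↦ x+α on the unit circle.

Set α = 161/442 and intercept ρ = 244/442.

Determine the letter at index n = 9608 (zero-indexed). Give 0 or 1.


0

(n+1)α + ρ = (9609·161 + 244) / 442 = 1547293/442
nα + ρ     = (9608·161 + 244) / 442 = 1547132/442
⌊1547293/442⌋ = 3500,  ⌊1547132/442⌋ = 3500
s_{9608} = 3500 − 3500 = 0


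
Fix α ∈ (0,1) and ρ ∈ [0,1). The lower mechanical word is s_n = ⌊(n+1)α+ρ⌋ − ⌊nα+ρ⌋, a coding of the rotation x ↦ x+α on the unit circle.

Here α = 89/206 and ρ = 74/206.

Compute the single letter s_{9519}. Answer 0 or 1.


(n+1)α + ρ = (9520·89 + 74) / 206 = 847354/206
nα + ρ     = (9519·89 + 74) / 206 = 847265/206
⌊847354/206⌋ = 4113,  ⌊847265/206⌋ = 4112
s_{9519} = 4113 − 4112 = 1

1


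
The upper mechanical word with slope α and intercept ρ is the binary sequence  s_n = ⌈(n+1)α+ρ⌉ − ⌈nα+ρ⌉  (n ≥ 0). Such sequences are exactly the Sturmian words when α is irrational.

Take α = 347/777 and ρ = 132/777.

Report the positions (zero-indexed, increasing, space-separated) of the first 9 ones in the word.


1 4 6 8 10 13 15 17 19

n=0: ⌈479/777⌉−⌈132/777⌉ = 1−1 = 0
n=1: ⌈826/777⌉−⌈479/777⌉ = 2−1 = 1  ← one
n=2: ⌈1173/777⌉−⌈826/777⌉ = 2−2 = 0
n=3: ⌈1520/777⌉−⌈1173/777⌉ = 2−2 = 0
n=4: ⌈1867/777⌉−⌈1520/777⌉ = 3−2 = 1  ← one
n=5: ⌈2214/777⌉−⌈1867/777⌉ = 3−3 = 0
n=6: ⌈2561/777⌉−⌈2214/777⌉ = 4−3 = 1  ← one
n=7: ⌈2908/777⌉−⌈2561/777⌉ = 4−4 = 0
n=8: ⌈3255/777⌉−⌈2908/777⌉ = 5−4 = 1  ← one
n=9: ⌈3602/777⌉−⌈3255/777⌉ = 5−5 = 0
n=10: ⌈3949/777⌉−⌈3602/777⌉ = 6−5 = 1  ← one
n=11: ⌈4296/777⌉−⌈3949/777⌉ = 6−6 = 0
n=12: ⌈4643/777⌉−⌈4296/777⌉ = 6−6 = 0
n=13: ⌈4990/777⌉−⌈4643/777⌉ = 7−6 = 1  ← one
n=14: ⌈5337/777⌉−⌈4990/777⌉ = 7−7 = 0
n=15: ⌈5684/777⌉−⌈5337/777⌉ = 8−7 = 1  ← one
n=16: ⌈6031/777⌉−⌈5684/777⌉ = 8−8 = 0
n=17: ⌈6378/777⌉−⌈6031/777⌉ = 9−8 = 1  ← one
n=18: ⌈6725/777⌉−⌈6378/777⌉ = 9−9 = 0
n=19: ⌈7072/777⌉−⌈6725/777⌉ = 10−9 = 1  ← one
positions of the first 9 ones: 1 4 6 8 10 13 15 17 19


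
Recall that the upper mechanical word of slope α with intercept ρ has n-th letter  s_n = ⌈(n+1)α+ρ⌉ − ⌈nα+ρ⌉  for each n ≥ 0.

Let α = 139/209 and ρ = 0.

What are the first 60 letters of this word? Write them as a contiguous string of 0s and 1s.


n=0: ⌈(1·139)/209⌉ − ⌈(0·139)/209⌉ = ⌈139/209⌉ − ⌈0/209⌉ = 1 − 0 = 1
n=1: ⌈(2·139)/209⌉ − ⌈(1·139)/209⌉ = ⌈278/209⌉ − ⌈139/209⌉ = 2 − 1 = 1
n=2: ⌈(3·139)/209⌉ − ⌈(2·139)/209⌉ = ⌈417/209⌉ − ⌈278/209⌉ = 2 − 2 = 0
n=3: ⌈(4·139)/209⌉ − ⌈(3·139)/209⌉ = ⌈556/209⌉ − ⌈417/209⌉ = 3 − 2 = 1
n=4: ⌈(5·139)/209⌉ − ⌈(4·139)/209⌉ = ⌈695/209⌉ − ⌈556/209⌉ = 4 − 3 = 1
n=5: ⌈(6·139)/209⌉ − ⌈(5·139)/209⌉ = ⌈834/209⌉ − ⌈695/209⌉ = 4 − 4 = 0
n=6: ⌈(7·139)/209⌉ − ⌈(6·139)/209⌉ = ⌈973/209⌉ − ⌈834/209⌉ = 5 − 4 = 1
n=7: ⌈(8·139)/209⌉ − ⌈(7·139)/209⌉ = ⌈1112/209⌉ − ⌈973/209⌉ = 6 − 5 = 1
n=8: ⌈(9·139)/209⌉ − ⌈(8·139)/209⌉ = ⌈1251/209⌉ − ⌈1112/209⌉ = 6 − 6 = 0
n=9: ⌈(10·139)/209⌉ − ⌈(9·139)/209⌉ = ⌈1390/209⌉ − ⌈1251/209⌉ = 7 − 6 = 1
n=10: ⌈(11·139)/209⌉ − ⌈(10·139)/209⌉ = ⌈1529/209⌉ − ⌈1390/209⌉ = 8 − 7 = 1
n=11: ⌈(12·139)/209⌉ − ⌈(11·139)/209⌉ = ⌈1668/209⌉ − ⌈1529/209⌉ = 8 − 8 = 0
n=12: ⌈(13·139)/209⌉ − ⌈(12·139)/209⌉ = ⌈1807/209⌉ − ⌈1668/209⌉ = 9 − 8 = 1
n=13: ⌈(14·139)/209⌉ − ⌈(13·139)/209⌉ = ⌈1946/209⌉ − ⌈1807/209⌉ = 10 − 9 = 1
n=14: ⌈(15·139)/209⌉ − ⌈(14·139)/209⌉ = ⌈2085/209⌉ − ⌈1946/209⌉ = 10 − 10 = 0
n=15: ⌈(16·139)/209⌉ − ⌈(15·139)/209⌉ = ⌈2224/209⌉ − ⌈2085/209⌉ = 11 − 10 = 1
n=16: ⌈(17·139)/209⌉ − ⌈(16·139)/209⌉ = ⌈2363/209⌉ − ⌈2224/209⌉ = 12 − 11 = 1
n=17: ⌈(18·139)/209⌉ − ⌈(17·139)/209⌉ = ⌈2502/209⌉ − ⌈2363/209⌉ = 12 − 12 = 0
n=18: ⌈(19·139)/209⌉ − ⌈(18·139)/209⌉ = ⌈2641/209⌉ − ⌈2502/209⌉ = 13 − 12 = 1
n=19: ⌈(20·139)/209⌉ − ⌈(19·139)/209⌉ = ⌈2780/209⌉ − ⌈2641/209⌉ = 14 − 13 = 1
n=20: ⌈(21·139)/209⌉ − ⌈(20·139)/209⌉ = ⌈2919/209⌉ − ⌈2780/209⌉ = 14 − 14 = 0
n=21: ⌈(22·139)/209⌉ − ⌈(21·139)/209⌉ = ⌈3058/209⌉ − ⌈2919/209⌉ = 15 − 14 = 1
n=22: ⌈(23·139)/209⌉ − ⌈(22·139)/209⌉ = ⌈3197/209⌉ − ⌈3058/209⌉ = 16 − 15 = 1
n=23: ⌈(24·139)/209⌉ − ⌈(23·139)/209⌉ = ⌈3336/209⌉ − ⌈3197/209⌉ = 16 − 16 = 0
n=24: ⌈(25·139)/209⌉ − ⌈(24·139)/209⌉ = ⌈3475/209⌉ − ⌈3336/209⌉ = 17 − 16 = 1
n=25: ⌈(26·139)/209⌉ − ⌈(25·139)/209⌉ = ⌈3614/209⌉ − ⌈3475/209⌉ = 18 − 17 = 1
n=26: ⌈(27·139)/209⌉ − ⌈(26·139)/209⌉ = ⌈3753/209⌉ − ⌈3614/209⌉ = 18 − 18 = 0
n=27: ⌈(28·139)/209⌉ − ⌈(27·139)/209⌉ = ⌈3892/209⌉ − ⌈3753/209⌉ = 19 − 18 = 1
n=28: ⌈(29·139)/209⌉ − ⌈(28·139)/209⌉ = ⌈4031/209⌉ − ⌈3892/209⌉ = 20 − 19 = 1
n=29: ⌈(30·139)/209⌉ − ⌈(29·139)/209⌉ = ⌈4170/209⌉ − ⌈4031/209⌉ = 20 − 20 = 0
n=30: ⌈(31·139)/209⌉ − ⌈(30·139)/209⌉ = ⌈4309/209⌉ − ⌈4170/209⌉ = 21 − 20 = 1
n=31: ⌈(32·139)/209⌉ − ⌈(31·139)/209⌉ = ⌈4448/209⌉ − ⌈4309/209⌉ = 22 − 21 = 1
n=32: ⌈(33·139)/209⌉ − ⌈(32·139)/209⌉ = ⌈4587/209⌉ − ⌈4448/209⌉ = 22 − 22 = 0
n=33: ⌈(34·139)/209⌉ − ⌈(33·139)/209⌉ = ⌈4726/209⌉ − ⌈4587/209⌉ = 23 − 22 = 1
n=34: ⌈(35·139)/209⌉ − ⌈(34·139)/209⌉ = ⌈4865/209⌉ − ⌈4726/209⌉ = 24 − 23 = 1
n=35: ⌈(36·139)/209⌉ − ⌈(35·139)/209⌉ = ⌈5004/209⌉ − ⌈4865/209⌉ = 24 − 24 = 0
n=36: ⌈(37·139)/209⌉ − ⌈(36·139)/209⌉ = ⌈5143/209⌉ − ⌈5004/209⌉ = 25 − 24 = 1
n=37: ⌈(38·139)/209⌉ − ⌈(37·139)/209⌉ = ⌈5282/209⌉ − ⌈5143/209⌉ = 26 − 25 = 1
n=38: ⌈(39·139)/209⌉ − ⌈(38·139)/209⌉ = ⌈5421/209⌉ − ⌈5282/209⌉ = 26 − 26 = 0
n=39: ⌈(40·139)/209⌉ − ⌈(39·139)/209⌉ = ⌈5560/209⌉ − ⌈5421/209⌉ = 27 − 26 = 1
n=40: ⌈(41·139)/209⌉ − ⌈(40·139)/209⌉ = ⌈5699/209⌉ − ⌈5560/209⌉ = 28 − 27 = 1
n=41: ⌈(42·139)/209⌉ − ⌈(41·139)/209⌉ = ⌈5838/209⌉ − ⌈5699/209⌉ = 28 − 28 = 0
n=42: ⌈(43·139)/209⌉ − ⌈(42·139)/209⌉ = ⌈5977/209⌉ − ⌈5838/209⌉ = 29 − 28 = 1
n=43: ⌈(44·139)/209⌉ − ⌈(43·139)/209⌉ = ⌈6116/209⌉ − ⌈5977/209⌉ = 30 − 29 = 1
n=44: ⌈(45·139)/209⌉ − ⌈(44·139)/209⌉ = ⌈6255/209⌉ − ⌈6116/209⌉ = 30 − 30 = 0
n=45: ⌈(46·139)/209⌉ − ⌈(45·139)/209⌉ = ⌈6394/209⌉ − ⌈6255/209⌉ = 31 − 30 = 1
n=46: ⌈(47·139)/209⌉ − ⌈(46·139)/209⌉ = ⌈6533/209⌉ − ⌈6394/209⌉ = 32 − 31 = 1
n=47: ⌈(48·139)/209⌉ − ⌈(47·139)/209⌉ = ⌈6672/209⌉ − ⌈6533/209⌉ = 32 − 32 = 0
n=48: ⌈(49·139)/209⌉ − ⌈(48·139)/209⌉ = ⌈6811/209⌉ − ⌈6672/209⌉ = 33 − 32 = 1
n=49: ⌈(50·139)/209⌉ − ⌈(49·139)/209⌉ = ⌈6950/209⌉ − ⌈6811/209⌉ = 34 − 33 = 1
n=50: ⌈(51·139)/209⌉ − ⌈(50·139)/209⌉ = ⌈7089/209⌉ − ⌈6950/209⌉ = 34 − 34 = 0
n=51: ⌈(52·139)/209⌉ − ⌈(51·139)/209⌉ = ⌈7228/209⌉ − ⌈7089/209⌉ = 35 − 34 = 1
n=52: ⌈(53·139)/209⌉ − ⌈(52·139)/209⌉ = ⌈7367/209⌉ − ⌈7228/209⌉ = 36 − 35 = 1
n=53: ⌈(54·139)/209⌉ − ⌈(53·139)/209⌉ = ⌈7506/209⌉ − ⌈7367/209⌉ = 36 − 36 = 0
n=54: ⌈(55·139)/209⌉ − ⌈(54·139)/209⌉ = ⌈7645/209⌉ − ⌈7506/209⌉ = 37 − 36 = 1
n=55: ⌈(56·139)/209⌉ − ⌈(55·139)/209⌉ = ⌈7784/209⌉ − ⌈7645/209⌉ = 38 − 37 = 1
n=56: ⌈(57·139)/209⌉ − ⌈(56·139)/209⌉ = ⌈7923/209⌉ − ⌈7784/209⌉ = 38 − 38 = 0
n=57: ⌈(58·139)/209⌉ − ⌈(57·139)/209⌉ = ⌈8062/209⌉ − ⌈7923/209⌉ = 39 − 38 = 1
n=58: ⌈(59·139)/209⌉ − ⌈(58·139)/209⌉ = ⌈8201/209⌉ − ⌈8062/209⌉ = 40 − 39 = 1
n=59: ⌈(60·139)/209⌉ − ⌈(59·139)/209⌉ = ⌈8340/209⌉ − ⌈8201/209⌉ = 40 − 40 = 0

110110110110110110110110110110110110110110110110110110110110


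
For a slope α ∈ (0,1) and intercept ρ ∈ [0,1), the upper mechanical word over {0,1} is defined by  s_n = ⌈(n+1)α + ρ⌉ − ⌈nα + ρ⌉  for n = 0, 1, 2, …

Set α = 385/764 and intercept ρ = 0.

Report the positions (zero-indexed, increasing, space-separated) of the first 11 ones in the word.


0 1 3 5 7 9 11 13 15 17 19

n=0: ⌈385/764⌉−⌈0/764⌉ = 1−0 = 1  ← one
n=1: ⌈770/764⌉−⌈385/764⌉ = 2−1 = 1  ← one
n=2: ⌈1155/764⌉−⌈770/764⌉ = 2−2 = 0
n=3: ⌈1540/764⌉−⌈1155/764⌉ = 3−2 = 1  ← one
n=4: ⌈1925/764⌉−⌈1540/764⌉ = 3−3 = 0
n=5: ⌈2310/764⌉−⌈1925/764⌉ = 4−3 = 1  ← one
n=6: ⌈2695/764⌉−⌈2310/764⌉ = 4−4 = 0
n=7: ⌈3080/764⌉−⌈2695/764⌉ = 5−4 = 1  ← one
n=8: ⌈3465/764⌉−⌈3080/764⌉ = 5−5 = 0
n=9: ⌈3850/764⌉−⌈3465/764⌉ = 6−5 = 1  ← one
n=10: ⌈4235/764⌉−⌈3850/764⌉ = 6−6 = 0
n=11: ⌈4620/764⌉−⌈4235/764⌉ = 7−6 = 1  ← one
n=12: ⌈5005/764⌉−⌈4620/764⌉ = 7−7 = 0
n=13: ⌈5390/764⌉−⌈5005/764⌉ = 8−7 = 1  ← one
n=14: ⌈5775/764⌉−⌈5390/764⌉ = 8−8 = 0
n=15: ⌈6160/764⌉−⌈5775/764⌉ = 9−8 = 1  ← one
n=16: ⌈6545/764⌉−⌈6160/764⌉ = 9−9 = 0
n=17: ⌈6930/764⌉−⌈6545/764⌉ = 10−9 = 1  ← one
n=18: ⌈7315/764⌉−⌈6930/764⌉ = 10−10 = 0
n=19: ⌈7700/764⌉−⌈7315/764⌉ = 11−10 = 1  ← one
positions of the first 11 ones: 0 1 3 5 7 9 11 13 15 17 19


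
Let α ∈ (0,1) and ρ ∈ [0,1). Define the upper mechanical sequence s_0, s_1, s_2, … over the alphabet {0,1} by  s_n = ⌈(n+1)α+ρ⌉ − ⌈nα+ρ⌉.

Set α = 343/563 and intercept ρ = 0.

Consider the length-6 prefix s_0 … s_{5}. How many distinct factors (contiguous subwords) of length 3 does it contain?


t_n = ⌈(n·343)/563⌉ for n = 0 … 6:
  n=0…6: ⌈0/563⌉=0 ⌈343/563⌉=1 ⌈686/563⌉=2 ⌈1029/563⌉=2 ⌈1372/563⌉=3 ⌈1715/563⌉=4 ⌈2058/563⌉=4
s_n = t_(n+1) − t_n for n = 0 … 5 gives
prefix = 110110
slide a length-3 window over [0..2] … [3..5] (4 windows); first occurrence of each distinct factor:
  [  0..  2] 110
  [  1..  3] 101
  [  2..  4] 011
  (the other 1 window repeats one of these)
distinct factors: {011, 101, 110}
count = 3  (Sturmian bound for length 3 is 4)

3


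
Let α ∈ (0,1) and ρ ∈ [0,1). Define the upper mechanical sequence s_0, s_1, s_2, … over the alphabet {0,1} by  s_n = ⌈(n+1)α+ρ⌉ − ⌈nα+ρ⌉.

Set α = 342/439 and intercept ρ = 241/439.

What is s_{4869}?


(n+1)α + ρ = (4870·342 + 241) / 439 = 1665781/439
nα + ρ     = (4869·342 + 241) / 439 = 1665439/439
⌈1665781/439⌉ = 3795,  ⌈1665439/439⌉ = 3794
s_{4869} = 3795 − 3794 = 1

1


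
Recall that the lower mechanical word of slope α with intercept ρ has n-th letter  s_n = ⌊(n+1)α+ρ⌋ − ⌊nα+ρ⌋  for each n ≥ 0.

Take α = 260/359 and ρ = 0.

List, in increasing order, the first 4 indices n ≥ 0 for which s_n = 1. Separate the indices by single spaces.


1 2 4 5

n=0: ⌊260/359⌋−⌊0/359⌋ = 0−0 = 0
n=1: ⌊520/359⌋−⌊260/359⌋ = 1−0 = 1  ← one
n=2: ⌊780/359⌋−⌊520/359⌋ = 2−1 = 1  ← one
n=3: ⌊1040/359⌋−⌊780/359⌋ = 2−2 = 0
n=4: ⌊1300/359⌋−⌊1040/359⌋ = 3−2 = 1  ← one
n=5: ⌊1560/359⌋−⌊1300/359⌋ = 4−3 = 1  ← one
positions of the first 4 ones: 1 2 4 5


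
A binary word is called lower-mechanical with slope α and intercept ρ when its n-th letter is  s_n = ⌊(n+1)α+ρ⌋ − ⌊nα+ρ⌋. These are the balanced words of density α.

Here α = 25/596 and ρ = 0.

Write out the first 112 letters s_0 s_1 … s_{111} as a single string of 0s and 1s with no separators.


0000000000000000000000010000000000000000000000010000000000000000000000010000000000000000000000010000000000000000

n=0: ⌊(1·25)/596⌋ − ⌊(0·25)/596⌋ = ⌊25/596⌋ − ⌊0/596⌋ = 0 − 0 = 0
n=1: ⌊(2·25)/596⌋ − ⌊(1·25)/596⌋ = ⌊50/596⌋ − ⌊25/596⌋ = 0 − 0 = 0
n=2: ⌊(3·25)/596⌋ − ⌊(2·25)/596⌋ = ⌊75/596⌋ − ⌊50/596⌋ = 0 − 0 = 0
n=3: ⌊(4·25)/596⌋ − ⌊(3·25)/596⌋ = ⌊100/596⌋ − ⌊75/596⌋ = 0 − 0 = 0
n=4: ⌊(5·25)/596⌋ − ⌊(4·25)/596⌋ = ⌊125/596⌋ − ⌊100/596⌋ = 0 − 0 = 0
n=5: ⌊(6·25)/596⌋ − ⌊(5·25)/596⌋ = ⌊150/596⌋ − ⌊125/596⌋ = 0 − 0 = 0
n=6: ⌊(7·25)/596⌋ − ⌊(6·25)/596⌋ = ⌊175/596⌋ − ⌊150/596⌋ = 0 − 0 = 0
n=7: ⌊(8·25)/596⌋ − ⌊(7·25)/596⌋ = ⌊200/596⌋ − ⌊175/596⌋ = 0 − 0 = 0
n=8: ⌊(9·25)/596⌋ − ⌊(8·25)/596⌋ = ⌊225/596⌋ − ⌊200/596⌋ = 0 − 0 = 0
n=9: ⌊(10·25)/596⌋ − ⌊(9·25)/596⌋ = ⌊250/596⌋ − ⌊225/596⌋ = 0 − 0 = 0
n=10: ⌊(11·25)/596⌋ − ⌊(10·25)/596⌋ = ⌊275/596⌋ − ⌊250/596⌋ = 0 − 0 = 0
n=11: ⌊(12·25)/596⌋ − ⌊(11·25)/596⌋ = ⌊300/596⌋ − ⌊275/596⌋ = 0 − 0 = 0
n=12: ⌊(13·25)/596⌋ − ⌊(12·25)/596⌋ = ⌊325/596⌋ − ⌊300/596⌋ = 0 − 0 = 0
n=13: ⌊(14·25)/596⌋ − ⌊(13·25)/596⌋ = ⌊350/596⌋ − ⌊325/596⌋ = 0 − 0 = 0
n=14: ⌊(15·25)/596⌋ − ⌊(14·25)/596⌋ = ⌊375/596⌋ − ⌊350/596⌋ = 0 − 0 = 0
n=15: ⌊(16·25)/596⌋ − ⌊(15·25)/596⌋ = ⌊400/596⌋ − ⌊375/596⌋ = 0 − 0 = 0
n=16: ⌊(17·25)/596⌋ − ⌊(16·25)/596⌋ = ⌊425/596⌋ − ⌊400/596⌋ = 0 − 0 = 0
n=17: ⌊(18·25)/596⌋ − ⌊(17·25)/596⌋ = ⌊450/596⌋ − ⌊425/596⌋ = 0 − 0 = 0
n=18: ⌊(19·25)/596⌋ − ⌊(18·25)/596⌋ = ⌊475/596⌋ − ⌊450/596⌋ = 0 − 0 = 0
n=19: ⌊(20·25)/596⌋ − ⌊(19·25)/596⌋ = ⌊500/596⌋ − ⌊475/596⌋ = 0 − 0 = 0
n=20: ⌊(21·25)/596⌋ − ⌊(20·25)/596⌋ = ⌊525/596⌋ − ⌊500/596⌋ = 0 − 0 = 0
n=21: ⌊(22·25)/596⌋ − ⌊(21·25)/596⌋ = ⌊550/596⌋ − ⌊525/596⌋ = 0 − 0 = 0
n=22: ⌊(23·25)/596⌋ − ⌊(22·25)/596⌋ = ⌊575/596⌋ − ⌊550/596⌋ = 0 − 0 = 0
n=23: ⌊(24·25)/596⌋ − ⌊(23·25)/596⌋ = ⌊600/596⌋ − ⌊575/596⌋ = 1 − 0 = 1
n=24: ⌊(25·25)/596⌋ − ⌊(24·25)/596⌋ = ⌊625/596⌋ − ⌊600/596⌋ = 1 − 1 = 0
n=25: ⌊(26·25)/596⌋ − ⌊(25·25)/596⌋ = ⌊650/596⌋ − ⌊625/596⌋ = 1 − 1 = 0
n=26: ⌊(27·25)/596⌋ − ⌊(26·25)/596⌋ = ⌊675/596⌋ − ⌊650/596⌋ = 1 − 1 = 0
n=27: ⌊(28·25)/596⌋ − ⌊(27·25)/596⌋ = ⌊700/596⌋ − ⌊675/596⌋ = 1 − 1 = 0
n=28: ⌊(29·25)/596⌋ − ⌊(28·25)/596⌋ = ⌊725/596⌋ − ⌊700/596⌋ = 1 − 1 = 0
n=29: ⌊(30·25)/596⌋ − ⌊(29·25)/596⌋ = ⌊750/596⌋ − ⌊725/596⌋ = 1 − 1 = 0
n=30: ⌊(31·25)/596⌋ − ⌊(30·25)/596⌋ = ⌊775/596⌋ − ⌊750/596⌋ = 1 − 1 = 0
n=31: ⌊(32·25)/596⌋ − ⌊(31·25)/596⌋ = ⌊800/596⌋ − ⌊775/596⌋ = 1 − 1 = 0
n=32: ⌊(33·25)/596⌋ − ⌊(32·25)/596⌋ = ⌊825/596⌋ − ⌊800/596⌋ = 1 − 1 = 0
n=33: ⌊(34·25)/596⌋ − ⌊(33·25)/596⌋ = ⌊850/596⌋ − ⌊825/596⌋ = 1 − 1 = 0
n=34: ⌊(35·25)/596⌋ − ⌊(34·25)/596⌋ = ⌊875/596⌋ − ⌊850/596⌋ = 1 − 1 = 0
n=35: ⌊(36·25)/596⌋ − ⌊(35·25)/596⌋ = ⌊900/596⌋ − ⌊875/596⌋ = 1 − 1 = 0
n=36: ⌊(37·25)/596⌋ − ⌊(36·25)/596⌋ = ⌊925/596⌋ − ⌊900/596⌋ = 1 − 1 = 0
n=37: ⌊(38·25)/596⌋ − ⌊(37·25)/596⌋ = ⌊950/596⌋ − ⌊925/596⌋ = 1 − 1 = 0
n=38: ⌊(39·25)/596⌋ − ⌊(38·25)/596⌋ = ⌊975/596⌋ − ⌊950/596⌋ = 1 − 1 = 0
n=39: ⌊(40·25)/596⌋ − ⌊(39·25)/596⌋ = ⌊1000/596⌋ − ⌊975/596⌋ = 1 − 1 = 0
n=40: ⌊(41·25)/596⌋ − ⌊(40·25)/596⌋ = ⌊1025/596⌋ − ⌊1000/596⌋ = 1 − 1 = 0
n=41: ⌊(42·25)/596⌋ − ⌊(41·25)/596⌋ = ⌊1050/596⌋ − ⌊1025/596⌋ = 1 − 1 = 0
n=42: ⌊(43·25)/596⌋ − ⌊(42·25)/596⌋ = ⌊1075/596⌋ − ⌊1050/596⌋ = 1 − 1 = 0
n=43: ⌊(44·25)/596⌋ − ⌊(43·25)/596⌋ = ⌊1100/596⌋ − ⌊1075/596⌋ = 1 − 1 = 0
n=44: ⌊(45·25)/596⌋ − ⌊(44·25)/596⌋ = ⌊1125/596⌋ − ⌊1100/596⌋ = 1 − 1 = 0
n=45: ⌊(46·25)/596⌋ − ⌊(45·25)/596⌋ = ⌊1150/596⌋ − ⌊1125/596⌋ = 1 − 1 = 0
n=46: ⌊(47·25)/596⌋ − ⌊(46·25)/596⌋ = ⌊1175/596⌋ − ⌊1150/596⌋ = 1 − 1 = 0
n=47: ⌊(48·25)/596⌋ − ⌊(47·25)/596⌋ = ⌊1200/596⌋ − ⌊1175/596⌋ = 2 − 1 = 1
n=48: ⌊(49·25)/596⌋ − ⌊(48·25)/596⌋ = ⌊1225/596⌋ − ⌊1200/596⌋ = 2 − 2 = 0
n=49: ⌊(50·25)/596⌋ − ⌊(49·25)/596⌋ = ⌊1250/596⌋ − ⌊1225/596⌋ = 2 − 2 = 0
n=50: ⌊(51·25)/596⌋ − ⌊(50·25)/596⌋ = ⌊1275/596⌋ − ⌊1250/596⌋ = 2 − 2 = 0
n=51: ⌊(52·25)/596⌋ − ⌊(51·25)/596⌋ = ⌊1300/596⌋ − ⌊1275/596⌋ = 2 − 2 = 0
n=52: ⌊(53·25)/596⌋ − ⌊(52·25)/596⌋ = ⌊1325/596⌋ − ⌊1300/596⌋ = 2 − 2 = 0
n=53: ⌊(54·25)/596⌋ − ⌊(53·25)/596⌋ = ⌊1350/596⌋ − ⌊1325/596⌋ = 2 − 2 = 0
n=54: ⌊(55·25)/596⌋ − ⌊(54·25)/596⌋ = ⌊1375/596⌋ − ⌊1350/596⌋ = 2 − 2 = 0
n=55: ⌊(56·25)/596⌋ − ⌊(55·25)/596⌋ = ⌊1400/596⌋ − ⌊1375/596⌋ = 2 − 2 = 0
n=56: ⌊(57·25)/596⌋ − ⌊(56·25)/596⌋ = ⌊1425/596⌋ − ⌊1400/596⌋ = 2 − 2 = 0
n=57: ⌊(58·25)/596⌋ − ⌊(57·25)/596⌋ = ⌊1450/596⌋ − ⌊1425/596⌋ = 2 − 2 = 0
n=58: ⌊(59·25)/596⌋ − ⌊(58·25)/596⌋ = ⌊1475/596⌋ − ⌊1450/596⌋ = 2 − 2 = 0
n=59: ⌊(60·25)/596⌋ − ⌊(59·25)/596⌋ = ⌊1500/596⌋ − ⌊1475/596⌋ = 2 − 2 = 0
n=60: ⌊(61·25)/596⌋ − ⌊(60·25)/596⌋ = ⌊1525/596⌋ − ⌊1500/596⌋ = 2 − 2 = 0
n=61: ⌊(62·25)/596⌋ − ⌊(61·25)/596⌋ = ⌊1550/596⌋ − ⌊1525/596⌋ = 2 − 2 = 0
n=62: ⌊(63·25)/596⌋ − ⌊(62·25)/596⌋ = ⌊1575/596⌋ − ⌊1550/596⌋ = 2 − 2 = 0
n=63: ⌊(64·25)/596⌋ − ⌊(63·25)/596⌋ = ⌊1600/596⌋ − ⌊1575/596⌋ = 2 − 2 = 0
n=64: ⌊(65·25)/596⌋ − ⌊(64·25)/596⌋ = ⌊1625/596⌋ − ⌊1600/596⌋ = 2 − 2 = 0
n=65: ⌊(66·25)/596⌋ − ⌊(65·25)/596⌋ = ⌊1650/596⌋ − ⌊1625/596⌋ = 2 − 2 = 0
n=66: ⌊(67·25)/596⌋ − ⌊(66·25)/596⌋ = ⌊1675/596⌋ − ⌊1650/596⌋ = 2 − 2 = 0
n=67: ⌊(68·25)/596⌋ − ⌊(67·25)/596⌋ = ⌊1700/596⌋ − ⌊1675/596⌋ = 2 − 2 = 0
n=68: ⌊(69·25)/596⌋ − ⌊(68·25)/596⌋ = ⌊1725/596⌋ − ⌊1700/596⌋ = 2 − 2 = 0
n=69: ⌊(70·25)/596⌋ − ⌊(69·25)/596⌋ = ⌊1750/596⌋ − ⌊1725/596⌋ = 2 − 2 = 0
n=70: ⌊(71·25)/596⌋ − ⌊(70·25)/596⌋ = ⌊1775/596⌋ − ⌊1750/596⌋ = 2 − 2 = 0
n=71: ⌊(72·25)/596⌋ − ⌊(71·25)/596⌋ = ⌊1800/596⌋ − ⌊1775/596⌋ = 3 − 2 = 1
n=72: ⌊(73·25)/596⌋ − ⌊(72·25)/596⌋ = ⌊1825/596⌋ − ⌊1800/596⌋ = 3 − 3 = 0
n=73: ⌊(74·25)/596⌋ − ⌊(73·25)/596⌋ = ⌊1850/596⌋ − ⌊1825/596⌋ = 3 − 3 = 0
n=74: ⌊(75·25)/596⌋ − ⌊(74·25)/596⌋ = ⌊1875/596⌋ − ⌊1850/596⌋ = 3 − 3 = 0
n=75: ⌊(76·25)/596⌋ − ⌊(75·25)/596⌋ = ⌊1900/596⌋ − ⌊1875/596⌋ = 3 − 3 = 0
n=76: ⌊(77·25)/596⌋ − ⌊(76·25)/596⌋ = ⌊1925/596⌋ − ⌊1900/596⌋ = 3 − 3 = 0
n=77: ⌊(78·25)/596⌋ − ⌊(77·25)/596⌋ = ⌊1950/596⌋ − ⌊1925/596⌋ = 3 − 3 = 0
n=78: ⌊(79·25)/596⌋ − ⌊(78·25)/596⌋ = ⌊1975/596⌋ − ⌊1950/596⌋ = 3 − 3 = 0
n=79: ⌊(80·25)/596⌋ − ⌊(79·25)/596⌋ = ⌊2000/596⌋ − ⌊1975/596⌋ = 3 − 3 = 0
n=80: ⌊(81·25)/596⌋ − ⌊(80·25)/596⌋ = ⌊2025/596⌋ − ⌊2000/596⌋ = 3 − 3 = 0
n=81: ⌊(82·25)/596⌋ − ⌊(81·25)/596⌋ = ⌊2050/596⌋ − ⌊2025/596⌋ = 3 − 3 = 0
n=82: ⌊(83·25)/596⌋ − ⌊(82·25)/596⌋ = ⌊2075/596⌋ − ⌊2050/596⌋ = 3 − 3 = 0
n=83: ⌊(84·25)/596⌋ − ⌊(83·25)/596⌋ = ⌊2100/596⌋ − ⌊2075/596⌋ = 3 − 3 = 0
n=84: ⌊(85·25)/596⌋ − ⌊(84·25)/596⌋ = ⌊2125/596⌋ − ⌊2100/596⌋ = 3 − 3 = 0
n=85: ⌊(86·25)/596⌋ − ⌊(85·25)/596⌋ = ⌊2150/596⌋ − ⌊2125/596⌋ = 3 − 3 = 0
n=86: ⌊(87·25)/596⌋ − ⌊(86·25)/596⌋ = ⌊2175/596⌋ − ⌊2150/596⌋ = 3 − 3 = 0
n=87: ⌊(88·25)/596⌋ − ⌊(87·25)/596⌋ = ⌊2200/596⌋ − ⌊2175/596⌋ = 3 − 3 = 0
n=88: ⌊(89·25)/596⌋ − ⌊(88·25)/596⌋ = ⌊2225/596⌋ − ⌊2200/596⌋ = 3 − 3 = 0
n=89: ⌊(90·25)/596⌋ − ⌊(89·25)/596⌋ = ⌊2250/596⌋ − ⌊2225/596⌋ = 3 − 3 = 0
n=90: ⌊(91·25)/596⌋ − ⌊(90·25)/596⌋ = ⌊2275/596⌋ − ⌊2250/596⌋ = 3 − 3 = 0
n=91: ⌊(92·25)/596⌋ − ⌊(91·25)/596⌋ = ⌊2300/596⌋ − ⌊2275/596⌋ = 3 − 3 = 0
n=92: ⌊(93·25)/596⌋ − ⌊(92·25)/596⌋ = ⌊2325/596⌋ − ⌊2300/596⌋ = 3 − 3 = 0
n=93: ⌊(94·25)/596⌋ − ⌊(93·25)/596⌋ = ⌊2350/596⌋ − ⌊2325/596⌋ = 3 − 3 = 0
n=94: ⌊(95·25)/596⌋ − ⌊(94·25)/596⌋ = ⌊2375/596⌋ − ⌊2350/596⌋ = 3 − 3 = 0
n=95: ⌊(96·25)/596⌋ − ⌊(95·25)/596⌋ = ⌊2400/596⌋ − ⌊2375/596⌋ = 4 − 3 = 1
n=96: ⌊(97·25)/596⌋ − ⌊(96·25)/596⌋ = ⌊2425/596⌋ − ⌊2400/596⌋ = 4 − 4 = 0
n=97: ⌊(98·25)/596⌋ − ⌊(97·25)/596⌋ = ⌊2450/596⌋ − ⌊2425/596⌋ = 4 − 4 = 0
n=98: ⌊(99·25)/596⌋ − ⌊(98·25)/596⌋ = ⌊2475/596⌋ − ⌊2450/596⌋ = 4 − 4 = 0
n=99: ⌊(100·25)/596⌋ − ⌊(99·25)/596⌋ = ⌊2500/596⌋ − ⌊2475/596⌋ = 4 − 4 = 0
n=100: ⌊(101·25)/596⌋ − ⌊(100·25)/596⌋ = ⌊2525/596⌋ − ⌊2500/596⌋ = 4 − 4 = 0
n=101: ⌊(102·25)/596⌋ − ⌊(101·25)/596⌋ = ⌊2550/596⌋ − ⌊2525/596⌋ = 4 − 4 = 0
n=102: ⌊(103·25)/596⌋ − ⌊(102·25)/596⌋ = ⌊2575/596⌋ − ⌊2550/596⌋ = 4 − 4 = 0
n=103: ⌊(104·25)/596⌋ − ⌊(103·25)/596⌋ = ⌊2600/596⌋ − ⌊2575/596⌋ = 4 − 4 = 0
n=104: ⌊(105·25)/596⌋ − ⌊(104·25)/596⌋ = ⌊2625/596⌋ − ⌊2600/596⌋ = 4 − 4 = 0
n=105: ⌊(106·25)/596⌋ − ⌊(105·25)/596⌋ = ⌊2650/596⌋ − ⌊2625/596⌋ = 4 − 4 = 0
n=106: ⌊(107·25)/596⌋ − ⌊(106·25)/596⌋ = ⌊2675/596⌋ − ⌊2650/596⌋ = 4 − 4 = 0
n=107: ⌊(108·25)/596⌋ − ⌊(107·25)/596⌋ = ⌊2700/596⌋ − ⌊2675/596⌋ = 4 − 4 = 0
n=108: ⌊(109·25)/596⌋ − ⌊(108·25)/596⌋ = ⌊2725/596⌋ − ⌊2700/596⌋ = 4 − 4 = 0
n=109: ⌊(110·25)/596⌋ − ⌊(109·25)/596⌋ = ⌊2750/596⌋ − ⌊2725/596⌋ = 4 − 4 = 0
n=110: ⌊(111·25)/596⌋ − ⌊(110·25)/596⌋ = ⌊2775/596⌋ − ⌊2750/596⌋ = 4 − 4 = 0
n=111: ⌊(112·25)/596⌋ − ⌊(111·25)/596⌋ = ⌊2800/596⌋ − ⌊2775/596⌋ = 4 − 4 = 0
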